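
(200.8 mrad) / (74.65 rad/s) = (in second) 0.00269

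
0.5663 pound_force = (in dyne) 2.519e+05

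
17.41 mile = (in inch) 1.103e+06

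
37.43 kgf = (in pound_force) 82.52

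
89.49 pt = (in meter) 0.03157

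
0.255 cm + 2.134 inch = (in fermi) 5.675e+13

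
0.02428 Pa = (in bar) 2.428e-07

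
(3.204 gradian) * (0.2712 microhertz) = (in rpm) 1.303e-07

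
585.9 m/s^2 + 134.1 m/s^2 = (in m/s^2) 720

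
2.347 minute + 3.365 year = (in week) 175.5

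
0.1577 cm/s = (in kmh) 0.005677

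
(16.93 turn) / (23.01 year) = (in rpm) 1.4e-06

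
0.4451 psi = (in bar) 0.03069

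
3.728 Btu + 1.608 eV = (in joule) 3933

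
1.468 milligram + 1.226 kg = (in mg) 1.226e+06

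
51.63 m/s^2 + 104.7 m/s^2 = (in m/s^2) 156.3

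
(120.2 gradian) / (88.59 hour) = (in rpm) 5.653e-05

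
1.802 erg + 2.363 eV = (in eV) 1.125e+12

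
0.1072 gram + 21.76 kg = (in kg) 21.76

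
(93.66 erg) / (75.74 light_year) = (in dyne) 1.307e-18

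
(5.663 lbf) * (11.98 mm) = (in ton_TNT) 7.213e-11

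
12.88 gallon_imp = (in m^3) 0.05855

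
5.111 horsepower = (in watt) 3811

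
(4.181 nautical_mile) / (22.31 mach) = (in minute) 0.01699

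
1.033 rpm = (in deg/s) 6.198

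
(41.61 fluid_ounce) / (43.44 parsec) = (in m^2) 9.18e-22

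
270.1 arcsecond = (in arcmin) 4.502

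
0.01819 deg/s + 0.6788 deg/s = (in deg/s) 0.697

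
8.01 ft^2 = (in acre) 0.0001839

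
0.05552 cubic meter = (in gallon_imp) 12.21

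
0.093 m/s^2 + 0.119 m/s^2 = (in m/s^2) 0.212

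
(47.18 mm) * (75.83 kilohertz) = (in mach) 10.51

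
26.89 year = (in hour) 2.356e+05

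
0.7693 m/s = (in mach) 0.002259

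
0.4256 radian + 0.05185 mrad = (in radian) 0.4257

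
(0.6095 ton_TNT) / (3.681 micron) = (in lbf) 1.557e+14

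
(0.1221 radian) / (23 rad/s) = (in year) 1.683e-10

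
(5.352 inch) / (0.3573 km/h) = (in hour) 0.0003805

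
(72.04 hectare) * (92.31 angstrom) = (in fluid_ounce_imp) 234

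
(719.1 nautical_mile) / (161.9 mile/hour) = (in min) 306.7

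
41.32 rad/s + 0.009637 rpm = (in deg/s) 2368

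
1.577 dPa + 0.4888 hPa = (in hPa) 0.4904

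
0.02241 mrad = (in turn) 3.567e-06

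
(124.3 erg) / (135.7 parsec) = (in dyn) 2.969e-19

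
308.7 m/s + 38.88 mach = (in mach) 39.79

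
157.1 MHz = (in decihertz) 1.571e+09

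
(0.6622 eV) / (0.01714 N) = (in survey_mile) 3.846e-21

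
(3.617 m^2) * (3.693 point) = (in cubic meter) 0.004712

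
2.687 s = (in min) 0.04478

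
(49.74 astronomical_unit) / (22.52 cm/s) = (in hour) 9.178e+09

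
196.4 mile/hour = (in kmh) 316.1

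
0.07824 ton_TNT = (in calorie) 7.824e+07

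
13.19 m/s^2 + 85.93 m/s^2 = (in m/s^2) 99.12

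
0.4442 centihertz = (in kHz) 4.442e-06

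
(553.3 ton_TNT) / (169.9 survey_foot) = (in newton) 4.47e+10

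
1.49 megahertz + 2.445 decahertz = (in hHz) 1.49e+04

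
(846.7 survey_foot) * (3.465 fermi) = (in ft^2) 9.625e-12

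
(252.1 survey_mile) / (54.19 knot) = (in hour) 4.043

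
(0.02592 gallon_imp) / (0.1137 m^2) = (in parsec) 3.359e-20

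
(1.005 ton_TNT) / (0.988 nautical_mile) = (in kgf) 2.343e+05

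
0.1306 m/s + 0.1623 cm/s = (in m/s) 0.1322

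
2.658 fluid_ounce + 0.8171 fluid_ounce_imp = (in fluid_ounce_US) 3.443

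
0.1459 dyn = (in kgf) 1.488e-07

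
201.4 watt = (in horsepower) 0.2701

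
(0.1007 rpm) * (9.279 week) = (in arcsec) 1.221e+10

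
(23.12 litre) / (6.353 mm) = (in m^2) 3.639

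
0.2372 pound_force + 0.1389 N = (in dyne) 1.194e+05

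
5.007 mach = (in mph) 3814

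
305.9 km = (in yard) 3.345e+05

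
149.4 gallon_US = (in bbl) 3.557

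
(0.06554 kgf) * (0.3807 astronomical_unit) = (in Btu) 3.469e+07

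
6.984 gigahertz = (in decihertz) 6.984e+10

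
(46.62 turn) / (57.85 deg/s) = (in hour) 0.08059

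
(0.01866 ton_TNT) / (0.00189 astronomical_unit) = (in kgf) 0.02816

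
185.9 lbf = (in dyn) 8.269e+07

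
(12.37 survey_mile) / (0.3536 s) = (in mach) 165.3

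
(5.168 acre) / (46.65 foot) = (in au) 9.832e-09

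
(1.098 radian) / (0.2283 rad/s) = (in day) 5.567e-05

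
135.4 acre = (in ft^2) 5.898e+06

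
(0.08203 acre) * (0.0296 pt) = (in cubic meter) 0.003466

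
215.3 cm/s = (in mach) 0.006323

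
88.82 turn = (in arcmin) 1.919e+06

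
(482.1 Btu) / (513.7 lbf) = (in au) 1.488e-09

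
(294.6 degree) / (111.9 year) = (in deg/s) 8.348e-08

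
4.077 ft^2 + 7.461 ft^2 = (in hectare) 0.0001072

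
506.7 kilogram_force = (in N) 4969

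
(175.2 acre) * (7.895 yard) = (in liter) 5.118e+09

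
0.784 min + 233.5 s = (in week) 0.0004639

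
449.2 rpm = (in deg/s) 2695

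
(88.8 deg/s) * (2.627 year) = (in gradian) 8.174e+09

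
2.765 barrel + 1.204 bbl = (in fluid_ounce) 2.134e+04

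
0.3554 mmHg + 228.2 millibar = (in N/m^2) 2.287e+04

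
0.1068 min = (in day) 7.417e-05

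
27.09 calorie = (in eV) 7.074e+20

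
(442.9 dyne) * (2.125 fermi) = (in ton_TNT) 2.249e-27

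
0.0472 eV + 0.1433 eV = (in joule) 3.052e-20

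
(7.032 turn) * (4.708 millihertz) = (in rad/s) 0.208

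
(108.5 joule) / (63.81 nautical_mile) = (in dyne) 91.81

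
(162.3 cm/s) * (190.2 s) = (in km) 0.3087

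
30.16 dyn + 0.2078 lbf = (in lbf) 0.2079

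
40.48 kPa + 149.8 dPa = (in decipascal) 4.049e+05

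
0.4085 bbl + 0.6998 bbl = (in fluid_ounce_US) 5958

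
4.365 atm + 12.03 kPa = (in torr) 3408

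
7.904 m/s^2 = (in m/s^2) 7.904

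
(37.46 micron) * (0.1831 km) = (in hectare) 6.859e-07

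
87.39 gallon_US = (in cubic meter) 0.3308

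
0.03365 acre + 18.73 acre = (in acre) 18.76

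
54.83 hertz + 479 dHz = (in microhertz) 1.027e+08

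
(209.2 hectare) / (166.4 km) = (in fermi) 1.257e+16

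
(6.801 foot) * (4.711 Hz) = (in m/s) 9.766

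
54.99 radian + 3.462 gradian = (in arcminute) 1.892e+05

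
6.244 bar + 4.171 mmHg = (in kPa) 625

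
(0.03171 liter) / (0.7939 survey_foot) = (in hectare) 1.31e-08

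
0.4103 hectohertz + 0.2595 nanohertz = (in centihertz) 4103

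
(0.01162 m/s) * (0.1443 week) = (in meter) 1014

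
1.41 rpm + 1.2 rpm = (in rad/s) 0.2733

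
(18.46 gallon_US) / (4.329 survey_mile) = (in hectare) 1.003e-09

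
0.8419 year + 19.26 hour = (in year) 0.8441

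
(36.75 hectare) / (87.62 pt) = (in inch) 4.681e+08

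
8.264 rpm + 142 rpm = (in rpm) 150.3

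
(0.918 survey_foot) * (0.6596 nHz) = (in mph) 4.129e-10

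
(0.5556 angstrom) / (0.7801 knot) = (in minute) 2.307e-12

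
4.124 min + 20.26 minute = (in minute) 24.38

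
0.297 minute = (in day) 0.0002062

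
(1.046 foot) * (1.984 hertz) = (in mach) 0.001858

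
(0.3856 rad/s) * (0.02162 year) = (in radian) 2.629e+05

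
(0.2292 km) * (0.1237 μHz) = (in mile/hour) 6.342e-05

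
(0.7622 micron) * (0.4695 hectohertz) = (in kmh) 0.0001288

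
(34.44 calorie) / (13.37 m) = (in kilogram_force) 1.099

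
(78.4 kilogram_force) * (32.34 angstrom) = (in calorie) 5.943e-07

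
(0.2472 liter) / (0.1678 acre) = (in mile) 2.262e-10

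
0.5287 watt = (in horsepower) 0.000709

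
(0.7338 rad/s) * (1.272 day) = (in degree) 4.621e+06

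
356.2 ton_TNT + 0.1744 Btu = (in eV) 9.302e+30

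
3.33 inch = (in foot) 0.2775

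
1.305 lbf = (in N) 5.805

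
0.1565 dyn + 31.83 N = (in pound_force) 7.156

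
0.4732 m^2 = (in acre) 0.0001169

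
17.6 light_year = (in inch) 6.555e+18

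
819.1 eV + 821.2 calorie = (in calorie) 821.2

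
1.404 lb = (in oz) 22.46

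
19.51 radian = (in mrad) 1.951e+04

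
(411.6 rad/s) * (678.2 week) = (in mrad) 1.688e+14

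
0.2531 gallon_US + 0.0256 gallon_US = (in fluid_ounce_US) 35.67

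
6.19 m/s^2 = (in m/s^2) 6.19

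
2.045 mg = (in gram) 0.002045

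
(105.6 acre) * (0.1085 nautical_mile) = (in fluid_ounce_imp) 3.022e+12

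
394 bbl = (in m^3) 62.64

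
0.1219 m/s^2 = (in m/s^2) 0.1219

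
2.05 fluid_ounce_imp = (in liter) 0.05825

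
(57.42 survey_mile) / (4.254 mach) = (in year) 2.023e-06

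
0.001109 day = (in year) 3.038e-06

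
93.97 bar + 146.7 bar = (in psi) 3491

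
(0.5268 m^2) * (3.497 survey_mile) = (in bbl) 1.865e+04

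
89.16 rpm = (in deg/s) 535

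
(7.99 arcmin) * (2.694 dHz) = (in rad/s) 0.0006261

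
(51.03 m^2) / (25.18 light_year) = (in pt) 6.072e-13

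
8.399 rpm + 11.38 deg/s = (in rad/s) 1.078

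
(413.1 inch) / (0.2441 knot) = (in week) 0.0001382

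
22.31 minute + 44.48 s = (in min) 23.05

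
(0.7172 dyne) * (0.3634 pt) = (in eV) 5.739e+09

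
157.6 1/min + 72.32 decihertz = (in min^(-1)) 591.5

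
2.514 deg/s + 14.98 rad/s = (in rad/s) 15.02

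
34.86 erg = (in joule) 3.486e-06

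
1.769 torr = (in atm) 0.002328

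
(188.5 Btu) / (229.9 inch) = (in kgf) 3473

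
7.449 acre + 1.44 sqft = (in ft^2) 3.245e+05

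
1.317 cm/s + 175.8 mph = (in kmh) 283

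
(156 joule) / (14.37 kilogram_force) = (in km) 0.001107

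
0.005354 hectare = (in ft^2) 576.3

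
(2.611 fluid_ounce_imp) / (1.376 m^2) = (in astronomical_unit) 3.604e-16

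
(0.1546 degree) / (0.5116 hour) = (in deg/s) 8.394e-05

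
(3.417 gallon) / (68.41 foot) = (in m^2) 0.0006203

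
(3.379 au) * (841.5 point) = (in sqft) 1.615e+12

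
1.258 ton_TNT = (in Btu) 4.989e+06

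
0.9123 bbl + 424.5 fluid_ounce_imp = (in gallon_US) 41.5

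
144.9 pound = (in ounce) 2318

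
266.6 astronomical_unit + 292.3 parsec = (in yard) 9.864e+18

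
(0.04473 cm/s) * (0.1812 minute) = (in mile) 3.022e-06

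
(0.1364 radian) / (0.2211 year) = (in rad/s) 1.956e-08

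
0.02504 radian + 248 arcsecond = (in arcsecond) 5413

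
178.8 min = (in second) 1.073e+04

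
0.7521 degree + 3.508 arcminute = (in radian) 0.01415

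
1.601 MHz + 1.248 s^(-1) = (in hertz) 1.601e+06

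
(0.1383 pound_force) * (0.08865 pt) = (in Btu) 1.824e-08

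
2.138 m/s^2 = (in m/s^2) 2.138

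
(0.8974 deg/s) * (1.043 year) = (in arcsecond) 1.063e+11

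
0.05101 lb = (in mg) 2.314e+04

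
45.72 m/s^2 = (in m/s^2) 45.72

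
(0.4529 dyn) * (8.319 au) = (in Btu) 5342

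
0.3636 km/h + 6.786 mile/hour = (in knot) 6.093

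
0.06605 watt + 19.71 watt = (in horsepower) 0.02652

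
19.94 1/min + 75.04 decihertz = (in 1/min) 470.2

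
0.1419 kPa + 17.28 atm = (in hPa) 1.751e+04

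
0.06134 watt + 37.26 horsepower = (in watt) 2.778e+04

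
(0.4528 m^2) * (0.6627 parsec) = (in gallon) 2.446e+18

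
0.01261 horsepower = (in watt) 9.403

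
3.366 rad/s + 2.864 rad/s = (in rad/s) 6.23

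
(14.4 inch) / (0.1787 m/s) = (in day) 2.369e-05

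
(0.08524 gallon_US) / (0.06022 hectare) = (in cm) 5.358e-05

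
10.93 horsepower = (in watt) 8150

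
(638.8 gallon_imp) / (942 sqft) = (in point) 94.06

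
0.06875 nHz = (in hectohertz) 6.875e-13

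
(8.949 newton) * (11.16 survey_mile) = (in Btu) 152.3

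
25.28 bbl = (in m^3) 4.019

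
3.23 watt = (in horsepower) 0.004332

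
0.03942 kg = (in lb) 0.08691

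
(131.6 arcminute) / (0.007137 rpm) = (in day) 0.0005928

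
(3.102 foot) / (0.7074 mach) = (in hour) 1.09e-06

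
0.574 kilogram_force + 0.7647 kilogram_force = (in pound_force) 2.951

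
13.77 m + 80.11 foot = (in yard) 41.76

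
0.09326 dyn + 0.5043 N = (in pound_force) 0.1134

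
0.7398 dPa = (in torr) 0.0005549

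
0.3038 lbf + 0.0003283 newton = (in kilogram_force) 0.1378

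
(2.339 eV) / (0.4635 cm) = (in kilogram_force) 8.245e-18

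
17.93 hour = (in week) 0.1067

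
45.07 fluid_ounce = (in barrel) 0.008384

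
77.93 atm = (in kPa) 7896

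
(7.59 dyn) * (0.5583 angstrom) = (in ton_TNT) 1.013e-24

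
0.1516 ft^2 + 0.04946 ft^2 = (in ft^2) 0.2011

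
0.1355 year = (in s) 4.273e+06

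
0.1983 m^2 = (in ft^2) 2.134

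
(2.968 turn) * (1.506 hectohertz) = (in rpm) 2.682e+04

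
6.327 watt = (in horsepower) 0.008485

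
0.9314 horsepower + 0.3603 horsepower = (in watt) 963.2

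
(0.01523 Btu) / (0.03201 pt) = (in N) 1.423e+06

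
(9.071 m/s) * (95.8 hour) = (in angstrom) 3.128e+16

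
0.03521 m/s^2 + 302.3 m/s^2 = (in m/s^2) 302.3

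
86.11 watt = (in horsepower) 0.1155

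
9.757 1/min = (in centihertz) 16.26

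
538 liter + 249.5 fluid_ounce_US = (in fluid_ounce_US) 1.844e+04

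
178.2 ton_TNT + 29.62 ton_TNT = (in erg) 8.695e+18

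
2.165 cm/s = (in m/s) 0.02165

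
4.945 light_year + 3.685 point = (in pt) 1.326e+20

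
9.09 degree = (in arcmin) 545.4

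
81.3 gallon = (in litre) 307.8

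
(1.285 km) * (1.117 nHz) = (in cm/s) 0.0001435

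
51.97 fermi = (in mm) 5.197e-11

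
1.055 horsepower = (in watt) 786.7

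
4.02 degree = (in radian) 0.07016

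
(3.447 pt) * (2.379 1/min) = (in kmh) 0.0001736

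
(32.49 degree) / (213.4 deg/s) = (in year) 4.828e-09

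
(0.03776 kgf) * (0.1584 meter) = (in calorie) 0.01402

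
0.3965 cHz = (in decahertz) 0.0003965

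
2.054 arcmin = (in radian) 0.0005975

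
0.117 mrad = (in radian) 0.000117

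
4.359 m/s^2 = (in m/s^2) 4.359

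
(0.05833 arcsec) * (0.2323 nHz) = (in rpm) 6.273e-16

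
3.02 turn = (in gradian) 1208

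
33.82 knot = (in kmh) 62.63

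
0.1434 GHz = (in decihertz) 1.434e+09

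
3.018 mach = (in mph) 2299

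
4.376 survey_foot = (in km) 0.001334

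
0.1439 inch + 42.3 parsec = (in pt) 3.7e+21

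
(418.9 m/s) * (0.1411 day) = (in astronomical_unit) 3.414e-05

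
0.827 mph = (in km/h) 1.331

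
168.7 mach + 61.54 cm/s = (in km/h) 2.068e+05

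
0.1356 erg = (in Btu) 1.285e-11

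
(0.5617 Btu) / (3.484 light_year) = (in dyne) 1.798e-09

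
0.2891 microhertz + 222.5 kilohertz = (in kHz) 222.5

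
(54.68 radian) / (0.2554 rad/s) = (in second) 214.1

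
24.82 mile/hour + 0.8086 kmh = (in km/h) 40.75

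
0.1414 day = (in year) 0.0003874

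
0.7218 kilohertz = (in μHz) 7.218e+08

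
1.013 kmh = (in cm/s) 28.14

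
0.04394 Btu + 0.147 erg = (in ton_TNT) 1.108e-08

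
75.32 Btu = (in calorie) 1.899e+04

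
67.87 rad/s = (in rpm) 648.1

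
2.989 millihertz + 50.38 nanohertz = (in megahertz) 2.989e-09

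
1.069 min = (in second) 64.14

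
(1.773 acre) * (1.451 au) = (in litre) 1.557e+18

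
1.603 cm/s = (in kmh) 0.05771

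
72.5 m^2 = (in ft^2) 780.4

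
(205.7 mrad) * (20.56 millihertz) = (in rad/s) 0.004229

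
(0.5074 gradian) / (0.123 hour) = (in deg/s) 0.001031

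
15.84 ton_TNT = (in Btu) 6.282e+07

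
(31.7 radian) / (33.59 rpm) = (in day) 0.0001043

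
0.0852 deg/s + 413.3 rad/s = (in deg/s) 2.368e+04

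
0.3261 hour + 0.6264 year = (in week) 32.66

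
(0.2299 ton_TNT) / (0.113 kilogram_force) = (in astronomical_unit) 0.005802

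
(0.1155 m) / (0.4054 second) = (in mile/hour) 0.6373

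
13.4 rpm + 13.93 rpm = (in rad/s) 2.862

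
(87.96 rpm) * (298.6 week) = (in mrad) 1.663e+12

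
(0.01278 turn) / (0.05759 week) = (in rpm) 2.202e-05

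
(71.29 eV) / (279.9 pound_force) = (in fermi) 9.174e-06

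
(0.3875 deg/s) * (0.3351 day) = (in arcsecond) 4.039e+07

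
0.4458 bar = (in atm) 0.44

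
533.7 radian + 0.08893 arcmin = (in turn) 84.94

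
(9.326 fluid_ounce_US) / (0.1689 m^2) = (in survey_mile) 1.015e-06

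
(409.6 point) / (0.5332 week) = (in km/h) 1.613e-06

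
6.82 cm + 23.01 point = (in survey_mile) 4.742e-05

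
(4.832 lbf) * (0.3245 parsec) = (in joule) 2.152e+17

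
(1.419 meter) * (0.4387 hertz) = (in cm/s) 62.25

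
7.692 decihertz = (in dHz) 7.692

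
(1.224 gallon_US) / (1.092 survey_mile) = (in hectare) 2.636e-10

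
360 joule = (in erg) 3.6e+09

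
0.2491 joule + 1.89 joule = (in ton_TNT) 5.113e-10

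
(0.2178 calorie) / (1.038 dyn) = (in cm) 8.779e+06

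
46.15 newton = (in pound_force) 10.37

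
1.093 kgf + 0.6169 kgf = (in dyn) 1.677e+06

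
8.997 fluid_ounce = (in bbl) 0.001674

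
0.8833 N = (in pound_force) 0.1986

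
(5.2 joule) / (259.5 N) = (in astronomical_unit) 1.339e-13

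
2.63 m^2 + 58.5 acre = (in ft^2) 2.548e+06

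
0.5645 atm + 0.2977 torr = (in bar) 0.5724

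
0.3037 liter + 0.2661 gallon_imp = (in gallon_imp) 0.3329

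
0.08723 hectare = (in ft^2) 9389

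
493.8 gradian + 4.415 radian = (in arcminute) 4.184e+04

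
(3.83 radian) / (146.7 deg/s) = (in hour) 0.0004155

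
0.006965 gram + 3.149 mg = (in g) 0.01011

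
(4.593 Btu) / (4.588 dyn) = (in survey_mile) 6.563e+04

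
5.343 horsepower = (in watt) 3984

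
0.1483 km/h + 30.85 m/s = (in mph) 69.1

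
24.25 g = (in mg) 2.425e+04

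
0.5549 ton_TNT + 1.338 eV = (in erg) 2.322e+16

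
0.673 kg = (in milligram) 6.73e+05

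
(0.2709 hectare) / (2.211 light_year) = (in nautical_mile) 6.993e-17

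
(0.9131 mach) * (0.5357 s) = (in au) 1.113e-09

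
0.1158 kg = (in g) 115.8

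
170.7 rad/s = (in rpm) 1630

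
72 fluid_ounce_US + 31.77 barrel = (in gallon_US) 1335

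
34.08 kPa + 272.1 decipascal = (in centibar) 34.11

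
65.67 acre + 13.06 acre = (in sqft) 3.429e+06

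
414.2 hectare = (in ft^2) 4.458e+07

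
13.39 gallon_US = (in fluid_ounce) 1714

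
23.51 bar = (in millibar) 2.351e+04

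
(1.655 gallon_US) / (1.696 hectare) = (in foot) 1.212e-06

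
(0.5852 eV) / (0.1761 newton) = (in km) 5.324e-22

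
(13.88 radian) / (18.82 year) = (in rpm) 2.233e-07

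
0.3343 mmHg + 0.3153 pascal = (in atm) 0.000443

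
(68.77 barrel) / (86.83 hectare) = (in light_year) 1.331e-21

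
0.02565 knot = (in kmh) 0.0475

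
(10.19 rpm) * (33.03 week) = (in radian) 2.132e+07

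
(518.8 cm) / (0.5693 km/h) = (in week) 5.424e-05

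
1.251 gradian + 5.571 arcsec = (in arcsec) 4059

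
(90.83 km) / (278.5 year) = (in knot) 2.01e-05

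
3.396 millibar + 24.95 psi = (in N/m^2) 1.724e+05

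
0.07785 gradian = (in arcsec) 252.2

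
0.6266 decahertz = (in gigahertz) 6.266e-09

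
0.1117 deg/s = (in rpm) 0.01862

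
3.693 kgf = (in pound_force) 8.142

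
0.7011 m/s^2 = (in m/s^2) 0.7011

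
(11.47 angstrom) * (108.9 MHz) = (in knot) 0.2428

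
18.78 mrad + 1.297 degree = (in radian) 0.04142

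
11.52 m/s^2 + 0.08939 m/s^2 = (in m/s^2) 11.61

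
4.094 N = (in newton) 4.094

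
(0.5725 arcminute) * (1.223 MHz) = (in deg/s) 1.167e+04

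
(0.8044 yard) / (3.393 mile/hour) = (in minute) 0.008082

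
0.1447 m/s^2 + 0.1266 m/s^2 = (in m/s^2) 0.2713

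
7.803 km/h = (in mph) 4.849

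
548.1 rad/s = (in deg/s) 3.14e+04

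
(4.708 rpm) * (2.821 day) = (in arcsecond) 2.479e+10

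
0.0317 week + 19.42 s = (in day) 0.2221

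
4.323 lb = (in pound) 4.323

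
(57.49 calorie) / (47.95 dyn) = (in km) 501.6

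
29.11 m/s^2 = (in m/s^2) 29.11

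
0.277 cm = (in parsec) 8.977e-20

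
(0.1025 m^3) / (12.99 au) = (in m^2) 5.275e-14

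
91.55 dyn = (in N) 0.0009155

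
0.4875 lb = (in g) 221.1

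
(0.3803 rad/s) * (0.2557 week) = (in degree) 3.37e+06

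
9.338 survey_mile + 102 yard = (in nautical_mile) 8.165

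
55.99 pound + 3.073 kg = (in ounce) 1004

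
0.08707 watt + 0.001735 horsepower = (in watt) 1.381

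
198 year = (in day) 7.227e+04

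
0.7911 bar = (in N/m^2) 7.911e+04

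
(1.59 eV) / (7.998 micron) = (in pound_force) 7.16e-15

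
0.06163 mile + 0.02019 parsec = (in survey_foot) 2.044e+15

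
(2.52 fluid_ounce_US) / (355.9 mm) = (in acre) 5.174e-08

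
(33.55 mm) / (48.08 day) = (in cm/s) 8.076e-07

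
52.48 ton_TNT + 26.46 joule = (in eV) 1.37e+30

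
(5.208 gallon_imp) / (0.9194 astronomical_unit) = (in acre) 4.254e-17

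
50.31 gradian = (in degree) 45.28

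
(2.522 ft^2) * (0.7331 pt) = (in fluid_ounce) 2.049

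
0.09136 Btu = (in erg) 9.639e+08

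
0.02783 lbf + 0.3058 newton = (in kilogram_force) 0.04381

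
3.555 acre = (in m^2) 1.439e+04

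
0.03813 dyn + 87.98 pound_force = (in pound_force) 87.98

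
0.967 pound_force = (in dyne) 4.301e+05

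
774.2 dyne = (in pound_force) 0.00174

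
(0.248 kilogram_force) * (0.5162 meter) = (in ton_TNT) 3.001e-10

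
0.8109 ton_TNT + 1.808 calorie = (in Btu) 3.216e+06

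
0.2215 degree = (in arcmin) 13.29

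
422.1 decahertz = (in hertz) 4221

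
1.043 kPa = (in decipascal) 1.043e+04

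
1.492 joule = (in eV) 9.312e+18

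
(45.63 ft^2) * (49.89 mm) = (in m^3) 0.2115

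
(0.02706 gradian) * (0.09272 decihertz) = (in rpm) 3.764e-05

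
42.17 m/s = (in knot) 81.97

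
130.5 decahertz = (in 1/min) 7.83e+04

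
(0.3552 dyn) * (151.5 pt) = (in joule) 1.898e-07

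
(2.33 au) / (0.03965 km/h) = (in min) 5.275e+11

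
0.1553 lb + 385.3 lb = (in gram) 1.748e+05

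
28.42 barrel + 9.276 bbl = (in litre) 5993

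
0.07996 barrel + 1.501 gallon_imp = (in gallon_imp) 4.297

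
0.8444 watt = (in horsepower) 0.001132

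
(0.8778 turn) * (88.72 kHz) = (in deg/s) 2.804e+07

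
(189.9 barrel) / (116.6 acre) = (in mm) 0.06398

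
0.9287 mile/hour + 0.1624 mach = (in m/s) 55.71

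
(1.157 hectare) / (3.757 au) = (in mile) 1.279e-11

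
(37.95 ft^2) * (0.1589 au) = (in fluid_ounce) 2.834e+15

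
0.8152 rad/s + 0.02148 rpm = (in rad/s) 0.8174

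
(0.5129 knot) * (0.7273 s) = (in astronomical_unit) 1.283e-12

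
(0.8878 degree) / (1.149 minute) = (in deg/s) 0.01288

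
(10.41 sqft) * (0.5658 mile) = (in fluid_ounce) 2.978e+07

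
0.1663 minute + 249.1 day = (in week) 35.59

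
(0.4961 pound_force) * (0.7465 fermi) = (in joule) 1.647e-15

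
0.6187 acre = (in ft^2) 2.695e+04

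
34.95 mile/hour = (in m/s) 15.62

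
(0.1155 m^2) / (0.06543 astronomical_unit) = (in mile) 7.332e-15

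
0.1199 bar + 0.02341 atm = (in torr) 107.7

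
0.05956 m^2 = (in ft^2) 0.6411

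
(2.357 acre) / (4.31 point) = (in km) 6273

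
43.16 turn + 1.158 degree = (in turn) 43.16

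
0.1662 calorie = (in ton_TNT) 1.662e-10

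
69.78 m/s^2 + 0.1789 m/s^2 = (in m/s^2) 69.96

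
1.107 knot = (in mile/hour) 1.274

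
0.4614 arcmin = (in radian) 0.0001342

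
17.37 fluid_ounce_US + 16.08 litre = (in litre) 16.59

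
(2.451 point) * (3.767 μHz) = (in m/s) 3.257e-09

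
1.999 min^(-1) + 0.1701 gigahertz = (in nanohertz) 1.701e+17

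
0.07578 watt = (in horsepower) 0.0001016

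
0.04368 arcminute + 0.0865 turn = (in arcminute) 1868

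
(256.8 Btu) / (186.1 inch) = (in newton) 5.732e+04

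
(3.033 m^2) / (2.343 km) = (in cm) 0.1294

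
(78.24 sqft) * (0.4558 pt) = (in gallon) 0.3088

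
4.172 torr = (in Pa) 556.2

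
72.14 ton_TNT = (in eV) 1.884e+30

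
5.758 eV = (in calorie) 2.205e-19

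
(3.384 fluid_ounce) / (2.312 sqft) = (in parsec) 1.51e-20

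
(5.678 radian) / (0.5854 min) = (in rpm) 1.544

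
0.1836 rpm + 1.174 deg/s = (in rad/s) 0.03972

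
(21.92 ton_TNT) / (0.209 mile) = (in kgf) 2.78e+07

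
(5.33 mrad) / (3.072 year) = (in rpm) 5.254e-10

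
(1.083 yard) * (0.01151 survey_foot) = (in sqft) 0.0374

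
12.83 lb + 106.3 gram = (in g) 5926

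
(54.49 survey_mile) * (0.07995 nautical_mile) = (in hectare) 1298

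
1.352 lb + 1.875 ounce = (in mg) 6.664e+05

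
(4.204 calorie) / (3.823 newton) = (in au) 3.076e-11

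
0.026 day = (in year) 7.123e-05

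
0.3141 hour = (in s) 1131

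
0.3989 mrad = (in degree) 0.02286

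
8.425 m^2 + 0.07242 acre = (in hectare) 0.03015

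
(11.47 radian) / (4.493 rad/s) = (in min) 0.04255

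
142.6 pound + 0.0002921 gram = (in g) 6.468e+04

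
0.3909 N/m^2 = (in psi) 5.67e-05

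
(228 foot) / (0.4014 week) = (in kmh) 0.001031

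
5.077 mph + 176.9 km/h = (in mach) 0.151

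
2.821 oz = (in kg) 0.07997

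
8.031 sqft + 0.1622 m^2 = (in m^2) 0.9083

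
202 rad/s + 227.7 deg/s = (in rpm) 1967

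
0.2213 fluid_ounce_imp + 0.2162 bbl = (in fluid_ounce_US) 1163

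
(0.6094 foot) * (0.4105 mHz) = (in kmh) 0.0002745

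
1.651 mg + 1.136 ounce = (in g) 32.21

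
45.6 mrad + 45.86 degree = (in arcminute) 2908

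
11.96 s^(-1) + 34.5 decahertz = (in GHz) 3.57e-07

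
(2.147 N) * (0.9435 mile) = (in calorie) 779.2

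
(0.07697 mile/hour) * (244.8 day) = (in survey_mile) 452.2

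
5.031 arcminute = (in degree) 0.08385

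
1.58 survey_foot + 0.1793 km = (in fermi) 1.798e+17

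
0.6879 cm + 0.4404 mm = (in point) 20.75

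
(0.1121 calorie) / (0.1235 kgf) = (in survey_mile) 0.0002406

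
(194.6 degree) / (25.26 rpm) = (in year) 4.071e-08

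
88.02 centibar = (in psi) 12.77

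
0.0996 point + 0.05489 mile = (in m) 88.34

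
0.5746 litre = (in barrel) 0.003614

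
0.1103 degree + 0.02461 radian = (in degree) 1.52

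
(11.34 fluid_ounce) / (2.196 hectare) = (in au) 1.021e-19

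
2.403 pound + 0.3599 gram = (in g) 1090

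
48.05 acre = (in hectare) 19.45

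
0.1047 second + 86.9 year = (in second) 2.74e+09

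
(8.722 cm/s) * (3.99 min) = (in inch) 822.1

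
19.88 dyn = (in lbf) 4.469e-05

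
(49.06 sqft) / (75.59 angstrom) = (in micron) 6.03e+14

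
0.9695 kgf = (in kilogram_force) 0.9695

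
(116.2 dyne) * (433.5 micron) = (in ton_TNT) 1.204e-16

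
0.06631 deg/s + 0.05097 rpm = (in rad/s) 0.006495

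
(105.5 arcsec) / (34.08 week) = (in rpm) 2.37e-10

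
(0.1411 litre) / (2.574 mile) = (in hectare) 3.406e-12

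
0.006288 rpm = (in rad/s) 0.0006585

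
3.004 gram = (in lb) 0.006623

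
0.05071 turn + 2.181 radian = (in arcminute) 8593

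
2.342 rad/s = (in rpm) 22.36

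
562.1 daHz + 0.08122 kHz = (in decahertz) 570.2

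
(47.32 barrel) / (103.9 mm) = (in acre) 0.01789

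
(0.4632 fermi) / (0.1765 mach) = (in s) 7.707e-18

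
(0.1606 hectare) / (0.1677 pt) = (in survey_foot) 8.906e+07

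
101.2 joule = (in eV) 6.316e+20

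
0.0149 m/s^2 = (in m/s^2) 0.0149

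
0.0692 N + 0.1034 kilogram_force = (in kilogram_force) 0.1105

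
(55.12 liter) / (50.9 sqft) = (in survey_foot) 0.03824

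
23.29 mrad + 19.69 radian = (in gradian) 1255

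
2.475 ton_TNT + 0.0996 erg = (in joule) 1.036e+10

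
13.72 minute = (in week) 0.001361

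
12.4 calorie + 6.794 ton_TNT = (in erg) 2.843e+17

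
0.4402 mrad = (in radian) 0.0004402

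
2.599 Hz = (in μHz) 2.599e+06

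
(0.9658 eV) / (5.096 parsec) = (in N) 9.841e-37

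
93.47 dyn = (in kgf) 9.531e-05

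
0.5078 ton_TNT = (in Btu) 2.014e+06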